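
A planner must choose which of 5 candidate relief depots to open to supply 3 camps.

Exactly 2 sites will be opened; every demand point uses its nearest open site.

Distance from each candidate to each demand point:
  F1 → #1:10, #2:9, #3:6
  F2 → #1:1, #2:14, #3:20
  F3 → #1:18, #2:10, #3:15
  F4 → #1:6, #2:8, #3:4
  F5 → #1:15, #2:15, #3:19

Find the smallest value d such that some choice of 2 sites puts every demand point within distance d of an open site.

8

Open {F1, F4}.
  Farthest demand point is #2 at distance 8 (to F4); all others are ≤ 8.
With {F2, F4} the worst case is 8.
With {F3, F4} the worst case is 8.
No size-2 selection achieves below 8.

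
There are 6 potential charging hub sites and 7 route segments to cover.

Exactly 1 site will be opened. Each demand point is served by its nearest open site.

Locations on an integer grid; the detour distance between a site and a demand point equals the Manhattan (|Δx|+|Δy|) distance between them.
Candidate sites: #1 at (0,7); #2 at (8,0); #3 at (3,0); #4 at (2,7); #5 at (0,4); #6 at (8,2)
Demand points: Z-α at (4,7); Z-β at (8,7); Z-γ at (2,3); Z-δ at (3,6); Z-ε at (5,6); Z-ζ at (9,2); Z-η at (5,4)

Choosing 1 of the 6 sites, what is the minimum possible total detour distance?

36

Open {#4}.
  Z-α→#4 2, Z-β→#4 6, Z-γ→#4 4, Z-δ→#4 2, Z-ε→#4 4, Z-ζ→#4 12, Z-η→#4 6  ⇒ total 36.
Compare {#6}: total 43.
Compare {#5}: total 49.
No size-1 selection does better; minimum is 36.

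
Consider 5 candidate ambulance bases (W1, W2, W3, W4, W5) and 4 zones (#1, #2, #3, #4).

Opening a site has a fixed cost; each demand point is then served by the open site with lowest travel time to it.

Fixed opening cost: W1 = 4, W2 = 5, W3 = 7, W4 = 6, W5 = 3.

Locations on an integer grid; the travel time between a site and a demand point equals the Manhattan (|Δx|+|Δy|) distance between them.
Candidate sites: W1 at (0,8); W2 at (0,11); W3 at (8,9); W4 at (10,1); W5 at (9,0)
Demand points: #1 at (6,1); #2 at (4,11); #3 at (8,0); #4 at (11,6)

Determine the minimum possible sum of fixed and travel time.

Open {W2, W5}: assign each demand point to its cheapest open site.
  #1→W5 4, #2→W2 4, #3→W5 1, #4→W5 8
  travel time 17, fixed 8 → total 25.
Compare {W1, W5}: travel time 20 + fixed 7 = 27.
Compare {W3, W5}: travel time 17 + fixed 10 = 27.
Compare {W2, W4}: travel time 17 + fixed 11 = 28.
All other subsets cost ≥ 27. Minimum total cost: 25.

25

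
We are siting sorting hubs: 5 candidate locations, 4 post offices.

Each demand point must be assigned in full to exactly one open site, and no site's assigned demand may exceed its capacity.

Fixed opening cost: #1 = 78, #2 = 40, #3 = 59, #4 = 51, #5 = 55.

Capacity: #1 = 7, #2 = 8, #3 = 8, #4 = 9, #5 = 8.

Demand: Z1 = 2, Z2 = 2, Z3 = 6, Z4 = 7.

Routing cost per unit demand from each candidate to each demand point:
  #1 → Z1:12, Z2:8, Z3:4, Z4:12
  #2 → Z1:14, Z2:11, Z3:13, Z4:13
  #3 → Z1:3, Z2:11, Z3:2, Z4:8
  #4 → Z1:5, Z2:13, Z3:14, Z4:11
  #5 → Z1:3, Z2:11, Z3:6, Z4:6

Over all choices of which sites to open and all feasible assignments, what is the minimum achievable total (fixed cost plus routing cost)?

Open {#3, #4}; cheapest assignment that respects the capacities:
  #3 (cap 8, load 8): Z1, Z3 — cost 2×3 + 6×2 = 18
  #4 (cap 9, load 9): Z2, Z4 — cost 2×13 + 7×11 = 103
  Shipping 121, fixed 110 → total 231.
  Any other capacity-feasible assignment to {#3, #4} ships for at least 121.
Compare {#2, #3, #5}: its best feasible assignment gives total 236.
Compare {#4, #5}: its best feasible assignment gives total 251.
Every other set of open sites that can feasibly serve all demand totals ≥ 236 even under its best assignment. Minimum: 231.

231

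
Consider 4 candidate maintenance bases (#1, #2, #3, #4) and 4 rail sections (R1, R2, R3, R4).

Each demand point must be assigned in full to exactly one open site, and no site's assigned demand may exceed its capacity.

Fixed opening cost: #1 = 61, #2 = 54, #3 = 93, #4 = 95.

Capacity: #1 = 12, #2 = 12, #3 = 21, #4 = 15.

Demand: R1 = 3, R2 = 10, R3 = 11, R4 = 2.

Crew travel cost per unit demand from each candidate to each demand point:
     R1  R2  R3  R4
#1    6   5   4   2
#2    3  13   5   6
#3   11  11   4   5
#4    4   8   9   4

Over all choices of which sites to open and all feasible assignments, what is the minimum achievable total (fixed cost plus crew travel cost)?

285

Open {#1, #3}; cheapest assignment that respects the capacities:
  #1 (cap 12, load 12): R2, R4 — cost 10×5 + 2×2 = 54
  #3 (cap 21, load 14): R1, R3 — cost 3×11 + 11×4 = 77
  Shipping 131, fixed 154 → total 285.
  Any other capacity-feasible assignment to {#1, #3} ships for at least 131.
Compare {#1, #4}: its best feasible assignment gives total 300.
Compare {#2, #4}: its best feasible assignment gives total 304.
Every other set of open sites that can feasibly serve all demand totals ≥ 300 even under its best assignment. Minimum: 285.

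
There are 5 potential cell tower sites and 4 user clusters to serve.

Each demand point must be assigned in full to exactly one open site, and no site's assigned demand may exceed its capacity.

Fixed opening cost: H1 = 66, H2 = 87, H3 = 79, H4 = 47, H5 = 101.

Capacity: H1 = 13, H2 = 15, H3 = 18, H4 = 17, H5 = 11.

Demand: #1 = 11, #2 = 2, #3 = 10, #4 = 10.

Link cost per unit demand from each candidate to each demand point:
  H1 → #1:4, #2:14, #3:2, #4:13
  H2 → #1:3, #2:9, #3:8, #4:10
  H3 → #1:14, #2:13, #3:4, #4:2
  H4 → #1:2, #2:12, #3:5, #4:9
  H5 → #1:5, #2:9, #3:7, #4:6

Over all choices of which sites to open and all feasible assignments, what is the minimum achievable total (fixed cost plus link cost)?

Open {H1, H3, H4}; cheapest assignment that respects the capacities:
  H1 (cap 13, load 10): #3 — cost 10×2 = 20
  H3 (cap 18, load 10): #4 — cost 10×2 = 20
  H4 (cap 17, load 13): #1, #2 — cost 11×2 + 2×12 = 46
  Shipping 86, fixed 192 → total 278.
  Any other capacity-feasible assignment to {H1, H3, H4} ships for at least 86.
Compare {H1, H2, H3}: its best feasible assignment gives total 323.
Compare {H2, H3, H4}: its best feasible assignment gives total 334.
Every other set of open sites that can feasibly serve all demand totals ≥ 323 even under its best assignment. Minimum: 278.

278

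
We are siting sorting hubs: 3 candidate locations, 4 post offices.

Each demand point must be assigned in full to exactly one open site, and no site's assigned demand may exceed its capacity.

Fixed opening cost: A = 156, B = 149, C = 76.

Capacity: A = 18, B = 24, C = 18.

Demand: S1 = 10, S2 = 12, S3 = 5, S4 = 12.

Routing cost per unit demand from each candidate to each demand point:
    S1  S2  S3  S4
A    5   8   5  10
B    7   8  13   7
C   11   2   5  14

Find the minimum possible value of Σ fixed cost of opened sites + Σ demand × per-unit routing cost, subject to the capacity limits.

428

Open {B, C}; cheapest assignment that respects the capacities:
  B (cap 24, load 22): S1, S4 — cost 10×7 + 12×7 = 154
  C (cap 18, load 17): S2, S3 — cost 12×2 + 5×5 = 49
  Shipping 203, fixed 225 → total 428.
  Any other capacity-feasible assignment to {B, C} ships for at least 203.
Compare {A, B}: its best feasible assignment gives total 560.
Compare {A, B, C}: its best feasible assignment gives total 564.
Every other set of open sites that can feasibly serve all demand totals ≥ 560 even under its best assignment. Minimum: 428.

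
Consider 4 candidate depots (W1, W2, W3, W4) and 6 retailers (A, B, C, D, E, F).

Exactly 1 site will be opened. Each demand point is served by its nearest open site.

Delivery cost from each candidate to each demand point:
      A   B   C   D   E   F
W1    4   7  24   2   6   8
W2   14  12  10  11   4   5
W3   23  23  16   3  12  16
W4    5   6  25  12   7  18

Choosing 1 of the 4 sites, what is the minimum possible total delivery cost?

Open {W1}.
  A→W1 4, B→W1 7, C→W1 24, D→W1 2, E→W1 6, F→W1 8  ⇒ total 51.
Compare {W2}: total 56.
Compare {W4}: total 73.
No size-1 selection does better; minimum is 51.

51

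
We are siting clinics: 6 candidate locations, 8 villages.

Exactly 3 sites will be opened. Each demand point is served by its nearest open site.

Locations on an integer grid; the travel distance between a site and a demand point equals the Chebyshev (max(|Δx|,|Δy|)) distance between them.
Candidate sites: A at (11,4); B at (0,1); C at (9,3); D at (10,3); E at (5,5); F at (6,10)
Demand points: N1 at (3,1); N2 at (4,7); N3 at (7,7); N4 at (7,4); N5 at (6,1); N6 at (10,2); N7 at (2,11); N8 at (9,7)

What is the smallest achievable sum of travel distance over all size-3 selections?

Open {C, E, F}.
  N1→E 4, N2→E 2, N3→E 2, N4→C 2, N5→C 3, N6→C 1, N7→F 4, N8→F 3  ⇒ total 21.
Compare {B, C, F}: total 22.
Compare {D, E, F}: total 22.
No size-3 selection does better; minimum is 21.

21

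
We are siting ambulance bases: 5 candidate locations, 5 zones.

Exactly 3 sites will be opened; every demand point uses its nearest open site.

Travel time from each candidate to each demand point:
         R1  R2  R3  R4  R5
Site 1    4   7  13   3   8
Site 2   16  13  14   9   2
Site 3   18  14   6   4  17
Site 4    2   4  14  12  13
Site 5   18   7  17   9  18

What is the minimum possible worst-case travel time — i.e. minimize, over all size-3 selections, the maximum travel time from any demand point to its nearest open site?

6

Open {Site 2, Site 3, Site 4}.
  Farthest demand point is R3 at travel time 6 (to Site 3); all others are ≤ 6.
With {Site 1, Site 2, Site 3} the worst case is 7.
With {Site 1, Site 3, Site 4} the worst case is 8.
No size-3 selection achieves below 6.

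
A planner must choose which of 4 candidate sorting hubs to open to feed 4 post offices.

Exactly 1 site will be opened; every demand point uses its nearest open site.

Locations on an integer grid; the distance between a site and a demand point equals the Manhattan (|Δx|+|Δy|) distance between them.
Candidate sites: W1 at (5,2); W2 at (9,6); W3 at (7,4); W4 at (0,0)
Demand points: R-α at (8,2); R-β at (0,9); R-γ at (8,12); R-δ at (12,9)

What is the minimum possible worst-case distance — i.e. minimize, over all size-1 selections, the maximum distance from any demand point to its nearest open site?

Open {W2}.
  Farthest demand point is R-β at distance 12 (to W2); all others are ≤ 12.
With {W3} the worst case is 12.
With {W1} the worst case is 14.
No size-1 selection achieves below 12.

12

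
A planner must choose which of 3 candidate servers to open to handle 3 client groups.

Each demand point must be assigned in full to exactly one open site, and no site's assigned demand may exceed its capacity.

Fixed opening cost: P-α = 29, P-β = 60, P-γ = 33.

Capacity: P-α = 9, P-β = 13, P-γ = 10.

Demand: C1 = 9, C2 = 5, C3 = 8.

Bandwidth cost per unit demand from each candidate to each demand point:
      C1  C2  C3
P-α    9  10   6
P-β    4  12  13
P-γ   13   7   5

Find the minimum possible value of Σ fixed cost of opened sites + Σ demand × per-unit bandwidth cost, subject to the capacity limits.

241

Open {P-α, P-β, P-γ}; cheapest assignment that respects the capacities:
  P-α (cap 9, load 8): C3 — cost 8×6 = 48
  P-β (cap 13, load 9): C1 — cost 9×4 = 36
  P-γ (cap 10, load 5): C2 — cost 5×7 = 35
  Shipping 119, fixed 122 → total 241.
  Any other capacity-feasible assignment to {P-α, P-β, P-γ} ships for at least 119.
Compare {P-α, P-β}: its best feasible assignment gives total 334.
Compare {P-β, P-γ}: its best feasible assignment gives total 374.
Every other set of open sites that can feasibly serve all demand totals ≥ 334 even under its best assignment. Minimum: 241.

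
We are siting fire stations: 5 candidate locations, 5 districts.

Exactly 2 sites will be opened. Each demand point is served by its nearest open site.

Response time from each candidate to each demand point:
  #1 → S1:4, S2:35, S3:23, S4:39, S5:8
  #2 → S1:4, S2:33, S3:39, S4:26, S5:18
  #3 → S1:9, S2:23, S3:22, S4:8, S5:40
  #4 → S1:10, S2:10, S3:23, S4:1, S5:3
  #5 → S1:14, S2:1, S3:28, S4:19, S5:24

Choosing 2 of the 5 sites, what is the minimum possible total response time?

38

Open {#4, #5}.
  S1→#4 10, S2→#5 1, S3→#4 23, S4→#4 1, S5→#4 3  ⇒ total 38.
Compare {#1, #4}: total 41.
Compare {#2, #4}: total 41.
No size-2 selection does better; minimum is 38.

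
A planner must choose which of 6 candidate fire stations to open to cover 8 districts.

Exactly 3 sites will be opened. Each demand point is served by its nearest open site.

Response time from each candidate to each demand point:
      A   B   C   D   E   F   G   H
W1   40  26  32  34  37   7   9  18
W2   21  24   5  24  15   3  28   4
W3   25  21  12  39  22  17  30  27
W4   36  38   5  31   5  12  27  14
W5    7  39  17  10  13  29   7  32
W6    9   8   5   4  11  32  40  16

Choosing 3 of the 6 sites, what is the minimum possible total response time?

49

Open {W2, W5, W6}.
  A→W5 7, B→W6 8, C→W2 5, D→W6 4, E→W6 11, F→W2 3, G→W5 7, H→W2 4  ⇒ total 49.
Compare {W1, W2, W6}: total 53.
Compare {W1, W4, W6}: total 61.
No size-3 selection does better; minimum is 49.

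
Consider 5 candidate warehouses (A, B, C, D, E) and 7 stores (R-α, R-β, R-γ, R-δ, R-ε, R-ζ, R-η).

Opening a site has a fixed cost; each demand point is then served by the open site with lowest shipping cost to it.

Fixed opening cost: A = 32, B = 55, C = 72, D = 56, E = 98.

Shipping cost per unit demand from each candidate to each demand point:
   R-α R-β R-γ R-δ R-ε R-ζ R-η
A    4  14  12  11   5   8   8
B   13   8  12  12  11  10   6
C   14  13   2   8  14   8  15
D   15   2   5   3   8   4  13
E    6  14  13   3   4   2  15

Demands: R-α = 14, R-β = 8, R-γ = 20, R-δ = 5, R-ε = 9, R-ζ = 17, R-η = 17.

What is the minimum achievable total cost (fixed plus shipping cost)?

Open {A, D}: assign each demand point to its cheapest open site.
  R-α→A 14×4=56, R-β→D 8×2=16, R-γ→D 20×5=100, R-δ→D 5×3=15, R-ε→A 9×5=45, R-ζ→D 17×4=68, R-η→A 17×8=136
  shipping cost 436, fixed 88 → total 524.
Compare {A, C, D}: shipping cost 376 + fixed 160 = 536.
Compare {A, B, D}: shipping cost 402 + fixed 143 = 545.
Compare {A, B, C, D}: shipping cost 342 + fixed 215 = 557.
All other subsets cost ≥ 536. Minimum total cost: 524.

524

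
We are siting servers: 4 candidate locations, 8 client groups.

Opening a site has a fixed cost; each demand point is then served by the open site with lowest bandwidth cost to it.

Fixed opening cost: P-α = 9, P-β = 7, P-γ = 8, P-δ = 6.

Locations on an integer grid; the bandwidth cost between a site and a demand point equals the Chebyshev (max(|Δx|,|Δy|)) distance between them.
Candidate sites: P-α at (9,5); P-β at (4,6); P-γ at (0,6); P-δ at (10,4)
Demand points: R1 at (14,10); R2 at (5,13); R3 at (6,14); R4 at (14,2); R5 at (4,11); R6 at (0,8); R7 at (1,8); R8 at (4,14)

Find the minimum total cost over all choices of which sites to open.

Open {P-γ, P-δ}: assign each demand point to its cheapest open site.
  R1→P-δ 6, R2→P-γ 7, R3→P-γ 8, R4→P-δ 4, R5→P-γ 5, R6→P-γ 2, R7→P-γ 2, R8→P-γ 8
  bandwidth cost 42, fixed 14 → total 56.
Compare {P-β, P-δ}: bandwidth cost 45 + fixed 13 = 58.
Compare {P-α, P-γ}: bandwidth cost 42 + fixed 17 = 59.
Compare {P-α, P-β}: bandwidth cost 45 + fixed 16 = 61.
All other subsets cost ≥ 58. Minimum total cost: 56.

56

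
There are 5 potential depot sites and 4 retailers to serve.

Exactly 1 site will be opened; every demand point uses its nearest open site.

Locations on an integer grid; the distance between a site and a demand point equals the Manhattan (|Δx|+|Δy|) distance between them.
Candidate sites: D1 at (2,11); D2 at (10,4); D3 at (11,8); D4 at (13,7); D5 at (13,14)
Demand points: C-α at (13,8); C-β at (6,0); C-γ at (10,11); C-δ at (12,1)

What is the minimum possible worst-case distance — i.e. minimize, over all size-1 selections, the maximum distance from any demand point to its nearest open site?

8

Open {D2}.
  Farthest demand point is C-β at distance 8 (to D2); all others are ≤ 8.
With {D3} the worst case is 13.
With {D4} the worst case is 14.
No size-1 selection achieves below 8.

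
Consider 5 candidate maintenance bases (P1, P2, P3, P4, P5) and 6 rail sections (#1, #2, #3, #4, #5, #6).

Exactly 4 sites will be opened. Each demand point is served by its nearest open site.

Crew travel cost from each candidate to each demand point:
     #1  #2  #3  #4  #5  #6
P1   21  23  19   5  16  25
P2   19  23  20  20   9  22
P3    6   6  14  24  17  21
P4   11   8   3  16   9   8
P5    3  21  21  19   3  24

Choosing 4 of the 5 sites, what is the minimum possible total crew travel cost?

Open {P1, P3, P4, P5}.
  #1→P5 3, #2→P3 6, #3→P4 3, #4→P1 5, #5→P5 3, #6→P4 8  ⇒ total 28.
Compare {P1, P2, P4, P5}: total 30.
Compare {P1, P2, P3, P4}: total 37.
No size-4 selection does better; minimum is 28.

28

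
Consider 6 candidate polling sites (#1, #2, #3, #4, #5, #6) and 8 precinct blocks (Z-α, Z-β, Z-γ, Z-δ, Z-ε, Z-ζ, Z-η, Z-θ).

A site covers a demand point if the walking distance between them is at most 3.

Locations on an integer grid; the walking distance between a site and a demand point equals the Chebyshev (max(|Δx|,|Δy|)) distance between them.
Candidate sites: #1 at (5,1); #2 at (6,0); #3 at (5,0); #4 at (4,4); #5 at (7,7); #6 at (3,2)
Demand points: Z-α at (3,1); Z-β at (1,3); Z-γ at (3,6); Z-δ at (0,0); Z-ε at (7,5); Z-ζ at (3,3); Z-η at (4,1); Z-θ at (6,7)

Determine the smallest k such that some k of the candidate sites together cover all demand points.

Coverage sets (demand points within 3 of each site):
  #1: {Z-α, Z-ζ, Z-η}
  #2: {Z-α, Z-ζ, Z-η}
  #3: {Z-α, Z-ζ, Z-η}
  #4: {Z-α, Z-β, Z-γ, Z-ε, Z-ζ, Z-η, Z-θ}
  #5: {Z-ε, Z-θ}
  #6: {Z-α, Z-β, Z-δ, Z-ζ, Z-η}
No single site covers all 8 demand points.
But {#4, #6} covers everything, so the minimum is 2.

2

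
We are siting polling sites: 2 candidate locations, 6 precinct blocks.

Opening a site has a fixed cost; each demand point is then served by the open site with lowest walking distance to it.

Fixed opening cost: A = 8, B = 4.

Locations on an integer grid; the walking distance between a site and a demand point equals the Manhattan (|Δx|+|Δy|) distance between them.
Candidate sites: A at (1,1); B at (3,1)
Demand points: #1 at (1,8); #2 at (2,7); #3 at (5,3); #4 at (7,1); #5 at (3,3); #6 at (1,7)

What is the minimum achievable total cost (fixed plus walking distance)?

Open {B}: assign each demand point to its cheapest open site.
  #1→B 9, #2→B 7, #3→B 4, #4→B 4, #5→B 2, #6→B 8
  walking distance 34, fixed 4 → total 38.
Compare {A, B}: walking distance 30 + fixed 12 = 42.
Compare {A}: walking distance 36 + fixed 8 = 44.

38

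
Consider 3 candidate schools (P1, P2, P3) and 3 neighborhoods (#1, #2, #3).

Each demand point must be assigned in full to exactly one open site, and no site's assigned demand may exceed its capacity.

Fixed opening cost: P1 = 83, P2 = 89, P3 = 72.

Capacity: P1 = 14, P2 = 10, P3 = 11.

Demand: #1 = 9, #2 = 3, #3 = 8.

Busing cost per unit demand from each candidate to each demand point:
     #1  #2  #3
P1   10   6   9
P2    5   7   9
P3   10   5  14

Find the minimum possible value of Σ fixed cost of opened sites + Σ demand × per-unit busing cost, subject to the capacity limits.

307

Open {P1, P2}; cheapest assignment that respects the capacities:
  P1 (cap 14, load 11): #2, #3 — cost 3×6 + 8×9 = 90
  P2 (cap 10, load 9): #1 — cost 9×5 = 45
  Shipping 135, fixed 172 → total 307.
  Any other capacity-feasible assignment to {P1, P2} ships for at least 135.
Compare {P2, P3}: its best feasible assignment gives total 333.
Compare {P1, P3}: its best feasible assignment gives total 335.
Every other set of open sites that can feasibly serve all demand totals ≥ 333 even under its best assignment. Minimum: 307.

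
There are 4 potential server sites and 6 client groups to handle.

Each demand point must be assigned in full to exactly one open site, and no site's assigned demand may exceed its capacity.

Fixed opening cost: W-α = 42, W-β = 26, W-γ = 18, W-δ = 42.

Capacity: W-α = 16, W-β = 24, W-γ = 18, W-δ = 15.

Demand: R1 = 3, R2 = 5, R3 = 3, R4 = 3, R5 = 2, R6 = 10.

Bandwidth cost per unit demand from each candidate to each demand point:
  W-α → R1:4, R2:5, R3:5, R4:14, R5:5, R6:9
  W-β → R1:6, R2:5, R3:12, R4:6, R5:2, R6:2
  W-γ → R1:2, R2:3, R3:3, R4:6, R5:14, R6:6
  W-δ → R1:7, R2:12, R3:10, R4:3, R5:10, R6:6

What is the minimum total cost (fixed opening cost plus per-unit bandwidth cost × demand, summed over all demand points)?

Open {W-β, W-γ}; cheapest assignment that respects the capacities:
  W-β (cap 24, load 15): R4, R5, R6 — cost 3×6 + 2×2 + 10×2 = 42
  W-γ (cap 18, load 11): R1, R2, R3 — cost 3×2 + 5×3 + 3×3 = 30
  Shipping 72, fixed 44 → total 116.
  Any other capacity-feasible assignment to {W-β, W-γ} ships for at least 72.
Compare {W-β, W-γ, W-δ}: its best feasible assignment gives total 149.
Compare {W-α, W-β, W-γ}: its best feasible assignment gives total 158.
Every other set of open sites that can feasibly serve all demand totals ≥ 149 even under its best assignment. Minimum: 116.

116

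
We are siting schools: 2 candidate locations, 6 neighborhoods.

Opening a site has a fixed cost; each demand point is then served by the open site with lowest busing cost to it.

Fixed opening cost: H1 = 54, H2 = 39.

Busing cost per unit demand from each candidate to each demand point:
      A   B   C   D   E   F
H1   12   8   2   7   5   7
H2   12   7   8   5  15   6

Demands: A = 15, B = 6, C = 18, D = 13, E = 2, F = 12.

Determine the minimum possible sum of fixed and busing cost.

498

Open {H1, H2}: assign each demand point to its cheapest open site.
  A→H1 15×12=180, B→H2 6×7=42, C→H1 18×2=36, D→H2 13×5=65, E→H1 2×5=10, F→H2 12×6=72
  busing cost 405, fixed 93 → total 498.
Compare {H1}: busing cost 449 + fixed 54 = 503.
Compare {H2}: busing cost 533 + fixed 39 = 572.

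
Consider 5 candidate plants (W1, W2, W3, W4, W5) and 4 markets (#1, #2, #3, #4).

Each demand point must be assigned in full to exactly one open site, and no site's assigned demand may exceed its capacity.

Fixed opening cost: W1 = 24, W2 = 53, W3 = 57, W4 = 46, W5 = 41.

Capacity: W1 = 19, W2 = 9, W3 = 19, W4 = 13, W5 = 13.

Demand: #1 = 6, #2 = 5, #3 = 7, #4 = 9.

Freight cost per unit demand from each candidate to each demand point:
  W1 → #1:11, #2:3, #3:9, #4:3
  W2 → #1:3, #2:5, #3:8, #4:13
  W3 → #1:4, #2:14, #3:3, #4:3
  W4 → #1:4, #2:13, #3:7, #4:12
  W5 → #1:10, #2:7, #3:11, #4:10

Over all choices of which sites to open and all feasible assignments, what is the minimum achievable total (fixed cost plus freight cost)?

Open {W1, W3}; cheapest assignment that respects the capacities:
  W1 (cap 19, load 14): #2, #4 — cost 5×3 + 9×3 = 42
  W3 (cap 19, load 13): #1, #3 — cost 6×4 + 7×3 = 45
  Shipping 87, fixed 81 → total 168.
  Any other capacity-feasible assignment to {W1, W3} ships for at least 87.
Compare {W1, W4}: its best feasible assignment gives total 185.
Compare {W1, W3, W5}: its best feasible assignment gives total 209.
Every other set of open sites that can feasibly serve all demand totals ≥ 185 even under its best assignment. Minimum: 168.

168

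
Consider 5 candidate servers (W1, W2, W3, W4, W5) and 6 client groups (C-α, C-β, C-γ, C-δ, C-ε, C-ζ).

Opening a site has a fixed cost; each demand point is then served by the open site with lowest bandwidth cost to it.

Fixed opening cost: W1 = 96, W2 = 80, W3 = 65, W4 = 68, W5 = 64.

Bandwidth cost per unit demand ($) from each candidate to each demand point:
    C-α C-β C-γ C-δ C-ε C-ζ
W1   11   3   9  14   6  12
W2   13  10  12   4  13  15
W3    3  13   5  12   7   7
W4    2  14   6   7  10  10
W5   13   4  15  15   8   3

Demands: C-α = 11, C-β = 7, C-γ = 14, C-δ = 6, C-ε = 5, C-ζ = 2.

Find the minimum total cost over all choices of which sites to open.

354

Open {W4, W5}: assign each demand point to its cheapest open site.
  C-α→W4 11×2=22, C-β→W5 7×4=28, C-γ→W4 14×6=84, C-δ→W4 6×7=42, C-ε→W5 5×8=40, C-ζ→W5 2×3=6
  bandwidth cost 222, fixed 132 → total 354.
Compare {W3, W5}: bandwidth cost 244 + fixed 129 = 373.
Compare {W3}: bandwidth cost 315 + fixed 65 = 380.
Compare {W1, W4}: bandwidth cost 219 + fixed 164 = 383.
All other subsets cost ≥ 373. Minimum total cost: 354.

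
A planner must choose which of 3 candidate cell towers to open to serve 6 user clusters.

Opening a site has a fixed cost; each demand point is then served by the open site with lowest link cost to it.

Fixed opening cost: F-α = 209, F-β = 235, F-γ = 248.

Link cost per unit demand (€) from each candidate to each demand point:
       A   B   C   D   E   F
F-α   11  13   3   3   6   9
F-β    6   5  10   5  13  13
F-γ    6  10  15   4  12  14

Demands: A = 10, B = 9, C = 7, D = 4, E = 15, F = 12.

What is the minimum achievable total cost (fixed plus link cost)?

Open {F-α}: assign each demand point to its cheapest open site.
  A→F-α 10×11=110, B→F-α 9×13=117, C→F-α 7×3=21, D→F-α 4×3=12, E→F-α 15×6=90, F→F-α 12×9=108
  link cost 458, fixed 209 → total 667.
Compare {F-α, F-β}: link cost 336 + fixed 444 = 780.
Compare {F-β}: link cost 546 + fixed 235 = 781.
Compare {F-α, F-γ}: link cost 381 + fixed 457 = 838.
All other subsets cost ≥ 780. Minimum total cost: 667.

667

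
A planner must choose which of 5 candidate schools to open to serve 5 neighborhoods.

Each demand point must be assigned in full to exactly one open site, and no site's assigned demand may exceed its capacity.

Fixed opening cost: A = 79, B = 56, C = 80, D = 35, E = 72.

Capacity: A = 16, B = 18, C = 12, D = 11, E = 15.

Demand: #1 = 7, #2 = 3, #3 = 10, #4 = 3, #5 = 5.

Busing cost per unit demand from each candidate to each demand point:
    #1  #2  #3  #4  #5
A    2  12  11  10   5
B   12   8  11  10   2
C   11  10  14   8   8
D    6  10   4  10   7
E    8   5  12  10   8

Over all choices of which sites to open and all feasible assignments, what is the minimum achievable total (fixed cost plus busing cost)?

Open {B, D}; cheapest assignment that respects the capacities:
  B (cap 18, load 18): #1, #2, #4, #5 — cost 7×12 + 3×8 + 3×10 + 5×2 = 148
  D (cap 11, load 10): #3 — cost 10×4 = 40
  Shipping 188, fixed 91 → total 279.
  Any other capacity-feasible assignment to {B, D} ships for at least 188.
Compare {A, B, D}: its best feasible assignment gives total 288.
Compare {A, D, E}: its best feasible assignment gives total 310.
Every other set of open sites that can feasibly serve all demand totals ≥ 288 even under its best assignment. Minimum: 279.

279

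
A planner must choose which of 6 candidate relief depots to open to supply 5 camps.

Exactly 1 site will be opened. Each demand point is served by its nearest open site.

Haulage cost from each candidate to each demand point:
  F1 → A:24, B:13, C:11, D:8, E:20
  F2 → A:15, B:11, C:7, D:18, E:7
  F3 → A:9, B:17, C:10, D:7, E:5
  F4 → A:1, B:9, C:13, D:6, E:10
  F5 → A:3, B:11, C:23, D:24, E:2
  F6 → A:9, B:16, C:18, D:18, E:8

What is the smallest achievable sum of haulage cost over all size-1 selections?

39

Open {F4}.
  A→F4 1, B→F4 9, C→F4 13, D→F4 6, E→F4 10  ⇒ total 39.
Compare {F3}: total 48.
Compare {F2}: total 58.
No size-1 selection does better; minimum is 39.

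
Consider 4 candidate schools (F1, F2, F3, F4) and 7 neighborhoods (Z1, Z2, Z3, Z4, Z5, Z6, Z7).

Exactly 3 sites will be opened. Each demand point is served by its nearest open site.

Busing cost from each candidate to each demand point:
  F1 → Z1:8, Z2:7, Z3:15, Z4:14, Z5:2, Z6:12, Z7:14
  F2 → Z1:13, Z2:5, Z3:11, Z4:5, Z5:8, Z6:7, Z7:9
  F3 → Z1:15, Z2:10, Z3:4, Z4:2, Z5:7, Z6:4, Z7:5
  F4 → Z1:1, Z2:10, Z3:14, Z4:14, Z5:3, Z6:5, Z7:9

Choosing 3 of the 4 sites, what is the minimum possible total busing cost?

Open {F2, F3, F4}.
  Z1→F4 1, Z2→F2 5, Z3→F3 4, Z4→F3 2, Z5→F4 3, Z6→F3 4, Z7→F3 5  ⇒ total 24.
Compare {F1, F3, F4}: total 25.
Compare {F1, F2, F3}: total 30.
No size-3 selection does better; minimum is 24.

24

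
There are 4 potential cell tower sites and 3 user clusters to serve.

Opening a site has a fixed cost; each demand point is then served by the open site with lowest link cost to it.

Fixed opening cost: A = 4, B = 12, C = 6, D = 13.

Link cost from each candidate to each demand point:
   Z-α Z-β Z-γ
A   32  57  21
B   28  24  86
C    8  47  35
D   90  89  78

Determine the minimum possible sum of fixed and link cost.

Open {A, B, C}: assign each demand point to its cheapest open site.
  Z-α→C 8, Z-β→B 24, Z-γ→A 21
  link cost 53, fixed 22 → total 75.
Compare {B, C}: link cost 67 + fixed 18 = 85.
Compare {A, C}: link cost 76 + fixed 10 = 86.
Compare {A, B, C, D}: link cost 53 + fixed 35 = 88.
All other subsets cost ≥ 85. Minimum total cost: 75.

75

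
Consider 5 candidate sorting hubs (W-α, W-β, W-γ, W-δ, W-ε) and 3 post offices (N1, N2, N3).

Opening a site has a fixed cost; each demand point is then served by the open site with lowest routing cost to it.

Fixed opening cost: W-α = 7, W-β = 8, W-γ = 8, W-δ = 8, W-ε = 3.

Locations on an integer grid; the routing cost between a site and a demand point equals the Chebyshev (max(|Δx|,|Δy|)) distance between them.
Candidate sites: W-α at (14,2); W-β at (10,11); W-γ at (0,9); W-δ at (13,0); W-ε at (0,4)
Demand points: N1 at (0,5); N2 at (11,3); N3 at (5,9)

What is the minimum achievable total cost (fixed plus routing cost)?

Open {W-α, W-ε}: assign each demand point to its cheapest open site.
  N1→W-ε 1, N2→W-α 3, N3→W-ε 5
  routing cost 9, fixed 10 → total 19.
Compare {W-ε}: routing cost 17 + fixed 3 = 20.
Compare {W-δ, W-ε}: routing cost 9 + fixed 11 = 20.
Compare {W-β, W-ε}: routing cost 14 + fixed 11 = 25.
All other subsets cost ≥ 20. Minimum total cost: 19.

19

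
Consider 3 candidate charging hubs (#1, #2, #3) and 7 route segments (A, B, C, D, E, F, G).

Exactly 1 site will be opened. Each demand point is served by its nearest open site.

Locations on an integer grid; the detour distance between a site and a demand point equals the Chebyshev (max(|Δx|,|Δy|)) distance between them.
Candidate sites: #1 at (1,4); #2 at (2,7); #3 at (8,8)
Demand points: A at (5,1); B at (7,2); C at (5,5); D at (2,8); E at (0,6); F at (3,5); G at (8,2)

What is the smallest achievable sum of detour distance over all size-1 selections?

Open {#2}.
  A→#2 6, B→#2 5, C→#2 3, D→#2 1, E→#2 2, F→#2 2, G→#2 6  ⇒ total 25.
Compare {#1}: total 29.
Compare {#3}: total 41.

25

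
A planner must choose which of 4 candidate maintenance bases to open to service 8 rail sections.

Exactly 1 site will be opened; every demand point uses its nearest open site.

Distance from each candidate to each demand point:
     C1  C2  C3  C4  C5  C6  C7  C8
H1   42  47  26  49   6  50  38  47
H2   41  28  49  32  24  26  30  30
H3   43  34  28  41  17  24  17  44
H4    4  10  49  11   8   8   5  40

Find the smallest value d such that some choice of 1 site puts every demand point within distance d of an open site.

Open {H3}.
  Farthest demand point is C8 at distance 44 (to H3); all others are ≤ 44.
With {H2} the worst case is 49.
With {H4} the worst case is 49.
No size-1 selection achieves below 44.

44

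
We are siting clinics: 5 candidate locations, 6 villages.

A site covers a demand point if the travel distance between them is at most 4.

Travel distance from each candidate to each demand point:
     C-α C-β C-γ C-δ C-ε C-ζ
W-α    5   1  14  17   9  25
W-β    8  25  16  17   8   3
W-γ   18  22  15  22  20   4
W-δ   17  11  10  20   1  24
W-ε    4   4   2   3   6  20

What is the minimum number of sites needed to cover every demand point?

3

Coverage sets (demand points within 4 of each site):
  W-α: {C-β}
  W-β: {C-ζ}
  W-γ: {C-ζ}
  W-δ: {C-ε}
  W-ε: {C-α, C-β, C-γ, C-δ}
No 2 sites suffice: every size-2 union leaves at least one demand point uncovered.
But {W-β, W-δ, W-ε} covers everything, so the minimum is 3.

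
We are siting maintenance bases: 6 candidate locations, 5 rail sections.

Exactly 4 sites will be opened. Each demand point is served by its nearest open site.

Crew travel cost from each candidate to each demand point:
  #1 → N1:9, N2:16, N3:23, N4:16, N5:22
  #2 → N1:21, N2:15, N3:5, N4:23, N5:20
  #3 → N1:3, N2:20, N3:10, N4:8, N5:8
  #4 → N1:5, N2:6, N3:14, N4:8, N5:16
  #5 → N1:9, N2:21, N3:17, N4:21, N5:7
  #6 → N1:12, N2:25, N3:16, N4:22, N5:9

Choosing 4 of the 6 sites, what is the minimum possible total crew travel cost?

29

Open {#2, #3, #4, #5}.
  N1→#3 3, N2→#4 6, N3→#2 5, N4→#3 8, N5→#5 7  ⇒ total 29.
Compare {#1, #2, #3, #4}: total 30.
Compare {#2, #3, #4, #6}: total 30.
No size-4 selection does better; minimum is 29.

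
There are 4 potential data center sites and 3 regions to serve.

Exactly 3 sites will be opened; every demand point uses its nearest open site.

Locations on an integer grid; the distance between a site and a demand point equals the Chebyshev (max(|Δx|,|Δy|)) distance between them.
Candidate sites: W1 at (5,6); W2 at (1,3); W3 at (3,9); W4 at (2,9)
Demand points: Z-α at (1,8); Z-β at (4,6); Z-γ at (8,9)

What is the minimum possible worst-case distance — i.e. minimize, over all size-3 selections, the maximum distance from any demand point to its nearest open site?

3

Open {W1, W2, W3}.
  Farthest demand point is Z-γ at distance 3 (to W1); all others are ≤ 3.
With {W1, W2, W4} the worst case is 3.
With {W1, W3, W4} the worst case is 3.
No size-3 selection achieves below 3.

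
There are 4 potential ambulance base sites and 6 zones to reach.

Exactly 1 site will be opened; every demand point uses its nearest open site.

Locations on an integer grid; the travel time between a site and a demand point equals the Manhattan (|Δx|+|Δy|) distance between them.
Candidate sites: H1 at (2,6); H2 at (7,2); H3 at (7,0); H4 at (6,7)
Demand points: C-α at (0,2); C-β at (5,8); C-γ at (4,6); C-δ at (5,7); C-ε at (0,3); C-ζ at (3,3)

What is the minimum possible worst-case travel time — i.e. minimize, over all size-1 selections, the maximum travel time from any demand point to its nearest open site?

6

Open {H1}.
  Farthest demand point is C-α at travel time 6 (to H1); all others are ≤ 6.
With {H2} the worst case is 8.
With {H3} the worst case is 10.
No size-1 selection achieves below 6.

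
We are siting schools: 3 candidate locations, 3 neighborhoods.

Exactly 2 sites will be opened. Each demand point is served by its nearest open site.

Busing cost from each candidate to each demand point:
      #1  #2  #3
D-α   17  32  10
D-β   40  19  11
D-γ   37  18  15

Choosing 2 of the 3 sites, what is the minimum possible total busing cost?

Open {D-α, D-γ}.
  #1→D-α 17, #2→D-γ 18, #3→D-α 10  ⇒ total 45.
Compare {D-α, D-β}: total 46.
Compare {D-β, D-γ}: total 66.

45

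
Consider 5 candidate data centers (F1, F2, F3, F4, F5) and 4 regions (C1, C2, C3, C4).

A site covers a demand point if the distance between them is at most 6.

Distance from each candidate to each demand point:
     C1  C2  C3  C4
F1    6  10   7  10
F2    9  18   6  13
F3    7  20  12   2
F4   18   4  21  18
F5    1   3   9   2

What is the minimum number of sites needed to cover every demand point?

2

Coverage sets (demand points within 6 of each site):
  F1: {C1}
  F2: {C3}
  F3: {C4}
  F4: {C2}
  F5: {C1, C2, C4}
No single site covers all 4 demand points.
But {F2, F5} covers everything, so the minimum is 2.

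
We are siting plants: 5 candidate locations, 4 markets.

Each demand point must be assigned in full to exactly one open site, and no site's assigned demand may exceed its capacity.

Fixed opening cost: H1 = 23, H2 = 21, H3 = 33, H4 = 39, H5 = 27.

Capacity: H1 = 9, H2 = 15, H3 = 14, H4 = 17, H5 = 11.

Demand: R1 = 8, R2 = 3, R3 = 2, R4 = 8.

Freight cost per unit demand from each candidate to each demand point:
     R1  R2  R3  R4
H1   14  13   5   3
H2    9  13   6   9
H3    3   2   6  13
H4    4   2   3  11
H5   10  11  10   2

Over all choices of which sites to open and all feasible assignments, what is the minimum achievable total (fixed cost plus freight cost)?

Open {H3, H5}; cheapest assignment that respects the capacities:
  H3 (cap 14, load 13): R1, R2, R3 — cost 8×3 + 3×2 + 2×6 = 42
  H5 (cap 11, load 8): R4 — cost 8×2 = 16
  Shipping 58, fixed 60 → total 118.
  Any other capacity-feasible assignment to {H3, H5} ships for at least 58.
Compare {H1, H3}: its best feasible assignment gives total 122.
Compare {H4, H5}: its best feasible assignment gives total 126.
Every other set of open sites that can feasibly serve all demand totals ≥ 122 even under its best assignment. Minimum: 118.

118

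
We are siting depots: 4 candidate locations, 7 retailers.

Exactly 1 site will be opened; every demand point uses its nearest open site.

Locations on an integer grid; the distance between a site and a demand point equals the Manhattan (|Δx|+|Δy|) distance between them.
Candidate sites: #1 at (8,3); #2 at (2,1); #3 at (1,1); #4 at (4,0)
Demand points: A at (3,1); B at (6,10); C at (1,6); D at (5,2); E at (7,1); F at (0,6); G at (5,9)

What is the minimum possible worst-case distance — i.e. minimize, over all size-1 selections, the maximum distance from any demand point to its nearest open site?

11

Open {#1}.
  Farthest demand point is F at distance 11 (to #1); all others are ≤ 11.
With {#4} the worst case is 12.
With {#2} the worst case is 13.
No size-1 selection achieves below 11.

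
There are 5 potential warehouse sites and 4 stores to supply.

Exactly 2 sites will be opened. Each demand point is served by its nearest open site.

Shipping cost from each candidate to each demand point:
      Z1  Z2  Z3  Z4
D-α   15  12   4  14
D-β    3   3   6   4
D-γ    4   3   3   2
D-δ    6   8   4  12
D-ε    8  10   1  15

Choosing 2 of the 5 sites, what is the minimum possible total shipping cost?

10

Open {D-γ, D-ε}.
  Z1→D-γ 4, Z2→D-γ 3, Z3→D-ε 1, Z4→D-γ 2  ⇒ total 10.
Compare {D-β, D-γ}: total 11.
Compare {D-β, D-ε}: total 11.
No size-2 selection does better; minimum is 10.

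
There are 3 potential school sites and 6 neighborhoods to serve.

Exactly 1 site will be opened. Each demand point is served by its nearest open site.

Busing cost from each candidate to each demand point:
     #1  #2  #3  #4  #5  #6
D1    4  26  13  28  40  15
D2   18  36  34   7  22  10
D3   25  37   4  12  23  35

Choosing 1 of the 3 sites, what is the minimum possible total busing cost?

126

Open {D1}.
  #1→D1 4, #2→D1 26, #3→D1 13, #4→D1 28, #5→D1 40, #6→D1 15  ⇒ total 126.
Compare {D2}: total 127.
Compare {D3}: total 136.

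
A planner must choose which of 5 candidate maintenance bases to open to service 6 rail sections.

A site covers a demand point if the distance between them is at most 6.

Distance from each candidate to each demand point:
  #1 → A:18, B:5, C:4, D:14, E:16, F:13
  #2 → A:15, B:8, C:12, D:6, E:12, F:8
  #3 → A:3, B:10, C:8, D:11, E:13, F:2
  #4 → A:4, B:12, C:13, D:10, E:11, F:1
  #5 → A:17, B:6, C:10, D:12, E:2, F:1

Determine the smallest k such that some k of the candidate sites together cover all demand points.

4

Coverage sets (demand points within 6 of each site):
  #1: {B, C}
  #2: {D}
  #3: {A, F}
  #4: {A, F}
  #5: {B, E, F}
No 3 sites suffice: every size-3 union leaves at least one demand point uncovered.
But {#1, #2, #3, #5} covers everything, so the minimum is 4.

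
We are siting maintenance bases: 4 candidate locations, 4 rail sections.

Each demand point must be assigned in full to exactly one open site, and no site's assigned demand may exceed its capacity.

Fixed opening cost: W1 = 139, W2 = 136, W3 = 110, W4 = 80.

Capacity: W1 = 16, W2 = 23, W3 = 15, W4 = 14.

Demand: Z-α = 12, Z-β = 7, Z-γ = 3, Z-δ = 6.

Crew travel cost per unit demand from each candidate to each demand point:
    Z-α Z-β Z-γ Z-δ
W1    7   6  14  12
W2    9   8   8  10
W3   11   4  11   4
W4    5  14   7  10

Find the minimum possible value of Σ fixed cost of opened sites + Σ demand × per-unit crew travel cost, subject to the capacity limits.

Open {W2, W4}; cheapest assignment that respects the capacities:
  W2 (cap 23, load 16): Z-β, Z-γ, Z-δ — cost 7×8 + 3×8 + 6×10 = 140
  W4 (cap 14, load 12): Z-α — cost 12×5 = 60
  Shipping 200, fixed 216 → total 416.
  Any other capacity-feasible assignment to {W2, W4} ships for at least 200.
Compare {W1, W3}: its best feasible assignment gives total 427.
Compare {W2, W3}: its best feasible assignment gives total 430.
Every other set of open sites that can feasibly serve all demand totals ≥ 427 even under its best assignment. Minimum: 416.

416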